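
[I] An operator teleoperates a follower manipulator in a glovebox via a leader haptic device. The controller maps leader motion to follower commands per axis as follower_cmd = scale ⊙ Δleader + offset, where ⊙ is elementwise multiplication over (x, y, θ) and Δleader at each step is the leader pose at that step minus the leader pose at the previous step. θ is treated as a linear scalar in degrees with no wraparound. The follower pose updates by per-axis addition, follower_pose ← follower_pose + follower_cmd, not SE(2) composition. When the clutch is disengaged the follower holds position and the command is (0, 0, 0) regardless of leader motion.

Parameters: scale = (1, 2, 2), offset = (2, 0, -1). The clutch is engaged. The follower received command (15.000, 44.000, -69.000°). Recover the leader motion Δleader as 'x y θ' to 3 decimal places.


axis x: (15.000 − 2) / (1) = 13.000
axis y: (44.000 − 0) / (2) = 22.000
axis θ: (-69.000 − -1) / (2) = -34.000

13.000 22.000 -34.000


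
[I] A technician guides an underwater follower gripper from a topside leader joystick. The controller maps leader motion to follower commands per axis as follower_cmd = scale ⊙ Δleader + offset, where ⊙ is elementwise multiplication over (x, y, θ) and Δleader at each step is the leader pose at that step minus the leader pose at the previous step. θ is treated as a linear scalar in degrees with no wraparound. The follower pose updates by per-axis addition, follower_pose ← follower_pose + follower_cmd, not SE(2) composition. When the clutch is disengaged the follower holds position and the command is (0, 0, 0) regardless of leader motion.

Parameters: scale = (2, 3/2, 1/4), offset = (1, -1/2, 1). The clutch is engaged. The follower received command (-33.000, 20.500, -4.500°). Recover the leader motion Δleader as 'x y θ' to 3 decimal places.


axis x: (-33.000 − 1) / (2) = -17.000
axis y: (20.500 − -1/2) / (3/2) = 14.000
axis θ: (-4.500 − 1) / (1/4) = -22.000

-17.000 14.000 -22.000


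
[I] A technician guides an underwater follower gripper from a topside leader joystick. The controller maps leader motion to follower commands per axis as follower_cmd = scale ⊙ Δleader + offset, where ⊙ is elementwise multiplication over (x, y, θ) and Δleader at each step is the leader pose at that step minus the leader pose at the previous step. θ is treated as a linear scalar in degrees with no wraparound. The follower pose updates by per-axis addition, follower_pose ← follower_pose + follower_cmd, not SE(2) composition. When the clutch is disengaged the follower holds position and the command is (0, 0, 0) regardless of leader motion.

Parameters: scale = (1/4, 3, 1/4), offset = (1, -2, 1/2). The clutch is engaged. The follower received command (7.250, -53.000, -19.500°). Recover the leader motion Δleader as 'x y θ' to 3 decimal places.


axis x: (7.250 − 1) / (1/4) = 25.000
axis y: (-53.000 − -2) / (3) = -17.000
axis θ: (-19.500 − 1/2) / (1/4) = -80.000

25.000 -17.000 -80.000


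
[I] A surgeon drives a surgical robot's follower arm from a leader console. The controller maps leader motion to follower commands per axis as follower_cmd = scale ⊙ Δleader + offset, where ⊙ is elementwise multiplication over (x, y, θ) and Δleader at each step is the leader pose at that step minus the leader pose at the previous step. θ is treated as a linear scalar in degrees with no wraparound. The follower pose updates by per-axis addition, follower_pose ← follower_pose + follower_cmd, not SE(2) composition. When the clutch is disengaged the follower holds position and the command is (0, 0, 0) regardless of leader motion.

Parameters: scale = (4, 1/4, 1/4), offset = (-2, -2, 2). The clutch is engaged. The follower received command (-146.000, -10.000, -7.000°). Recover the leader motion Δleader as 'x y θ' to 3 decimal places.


axis x: (-146.000 − -2) / (4) = -36.000
axis y: (-10.000 − -2) / (1/4) = -32.000
axis θ: (-7.000 − 2) / (1/4) = -36.000

-36.000 -32.000 -36.000


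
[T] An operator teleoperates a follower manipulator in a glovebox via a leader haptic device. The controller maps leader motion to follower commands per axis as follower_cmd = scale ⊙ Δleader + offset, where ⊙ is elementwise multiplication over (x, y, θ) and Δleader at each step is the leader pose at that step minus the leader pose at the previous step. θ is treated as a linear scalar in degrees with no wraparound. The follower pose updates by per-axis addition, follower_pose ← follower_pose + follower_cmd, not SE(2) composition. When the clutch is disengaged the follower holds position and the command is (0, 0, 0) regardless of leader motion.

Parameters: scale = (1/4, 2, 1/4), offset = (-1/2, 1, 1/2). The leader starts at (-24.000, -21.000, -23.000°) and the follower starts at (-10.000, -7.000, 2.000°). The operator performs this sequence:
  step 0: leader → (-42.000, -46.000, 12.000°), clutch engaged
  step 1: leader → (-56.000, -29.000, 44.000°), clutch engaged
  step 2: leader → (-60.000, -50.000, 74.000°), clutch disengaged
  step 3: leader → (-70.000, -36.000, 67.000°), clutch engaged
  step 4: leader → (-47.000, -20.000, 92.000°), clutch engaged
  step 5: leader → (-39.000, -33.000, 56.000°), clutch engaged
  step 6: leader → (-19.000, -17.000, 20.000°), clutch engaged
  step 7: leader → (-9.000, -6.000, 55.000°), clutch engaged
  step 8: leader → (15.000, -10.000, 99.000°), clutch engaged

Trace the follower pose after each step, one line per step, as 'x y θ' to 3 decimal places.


-15.000 -56.000 11.250
-19.000 -21.000 19.750
-19.000 -21.000 19.750
-22.000 8.000 18.500
-16.750 41.000 25.250
-15.250 16.000 16.750
-10.750 49.000 8.250
-8.750 72.000 17.500
-3.250 65.000 29.000

step 0: Δleader=(-18.000, -25.000, 35.000°), engaged; cmd=(-5.000, -49.000, 9.250°) → follower=(-15.000, -56.000, 11.250°)
step 1: Δleader=(-14.000, 17.000, 32.000°), engaged; cmd=(-4.000, 35.000, 8.500°) → follower=(-19.000, -21.000, 19.750°)
step 2: Δleader=(-4.000, -21.000, 30.000°), disengaged; cmd=(0,0,0) → follower holds at (-19.000, -21.000, 19.750°)
step 3: Δleader=(-10.000, 14.000, -7.000°), engaged; cmd=(-3.000, 29.000, -1.250°) → follower=(-22.000, 8.000, 18.500°)
step 4: Δleader=(23.000, 16.000, 25.000°), engaged; cmd=(5.250, 33.000, 6.750°) → follower=(-16.750, 41.000, 25.250°)
step 5: Δleader=(8.000, -13.000, -36.000°), engaged; cmd=(1.500, -25.000, -8.500°) → follower=(-15.250, 16.000, 16.750°)
step 6: Δleader=(20.000, 16.000, -36.000°), engaged; cmd=(4.500, 33.000, -8.500°) → follower=(-10.750, 49.000, 8.250°)
step 7: Δleader=(10.000, 11.000, 35.000°), engaged; cmd=(2.000, 23.000, 9.250°) → follower=(-8.750, 72.000, 17.500°)
step 8: Δleader=(24.000, -4.000, 44.000°), engaged; cmd=(5.500, -7.000, 11.500°) → follower=(-3.250, 65.000, 29.000°)


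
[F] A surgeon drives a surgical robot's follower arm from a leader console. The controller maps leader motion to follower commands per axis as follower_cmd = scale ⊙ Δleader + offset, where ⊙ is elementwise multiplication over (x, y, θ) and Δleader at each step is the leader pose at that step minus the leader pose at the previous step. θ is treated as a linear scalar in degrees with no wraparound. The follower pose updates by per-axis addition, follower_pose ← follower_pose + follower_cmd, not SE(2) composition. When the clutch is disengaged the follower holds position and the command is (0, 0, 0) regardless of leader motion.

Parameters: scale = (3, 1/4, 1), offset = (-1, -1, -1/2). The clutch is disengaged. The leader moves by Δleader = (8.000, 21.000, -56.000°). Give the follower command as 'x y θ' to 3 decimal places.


0.000 0.000 0.000

clutch disengaged → follower holds; cmd = (0, 0, 0)


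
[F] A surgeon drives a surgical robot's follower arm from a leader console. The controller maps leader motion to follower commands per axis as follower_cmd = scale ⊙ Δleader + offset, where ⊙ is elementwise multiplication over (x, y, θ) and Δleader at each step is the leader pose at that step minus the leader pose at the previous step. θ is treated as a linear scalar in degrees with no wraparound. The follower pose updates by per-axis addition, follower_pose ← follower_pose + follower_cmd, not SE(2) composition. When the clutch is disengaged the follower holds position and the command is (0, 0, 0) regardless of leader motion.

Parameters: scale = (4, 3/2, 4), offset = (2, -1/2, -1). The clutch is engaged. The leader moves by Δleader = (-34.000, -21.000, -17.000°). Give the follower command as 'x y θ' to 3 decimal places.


axis x: 4·-34.000 + 2 = -134.000
axis y: 3/2·-21.000 + -1/2 = -32.000
axis θ: 4·-17.000 + -1 = -69.000

-134.000 -32.000 -69.000


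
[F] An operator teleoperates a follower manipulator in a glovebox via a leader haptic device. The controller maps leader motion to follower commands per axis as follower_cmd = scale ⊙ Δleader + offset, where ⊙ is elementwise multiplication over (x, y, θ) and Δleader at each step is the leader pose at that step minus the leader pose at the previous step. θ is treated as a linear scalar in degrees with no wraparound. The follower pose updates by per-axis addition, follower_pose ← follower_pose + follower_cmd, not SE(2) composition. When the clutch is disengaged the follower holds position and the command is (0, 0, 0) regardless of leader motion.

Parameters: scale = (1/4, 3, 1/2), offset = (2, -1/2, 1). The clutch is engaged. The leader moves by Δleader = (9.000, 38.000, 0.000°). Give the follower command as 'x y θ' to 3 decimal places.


axis x: 1/4·9.000 + 2 = 4.250
axis y: 3·38.000 + -1/2 = 113.500
axis θ: 1/2·0.000 + 1 = 1.000

4.250 113.500 1.000


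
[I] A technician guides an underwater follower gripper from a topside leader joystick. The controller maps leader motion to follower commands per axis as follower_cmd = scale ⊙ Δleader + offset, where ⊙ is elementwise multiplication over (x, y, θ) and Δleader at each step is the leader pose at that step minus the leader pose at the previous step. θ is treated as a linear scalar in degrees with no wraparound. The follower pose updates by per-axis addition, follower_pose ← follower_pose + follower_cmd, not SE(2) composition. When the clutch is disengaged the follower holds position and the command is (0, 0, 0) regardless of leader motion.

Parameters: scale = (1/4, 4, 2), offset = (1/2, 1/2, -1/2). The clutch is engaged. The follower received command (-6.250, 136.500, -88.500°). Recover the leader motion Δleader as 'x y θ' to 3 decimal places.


axis x: (-6.250 − 1/2) / (1/4) = -27.000
axis y: (136.500 − 1/2) / (4) = 34.000
axis θ: (-88.500 − -1/2) / (2) = -44.000

-27.000 34.000 -44.000


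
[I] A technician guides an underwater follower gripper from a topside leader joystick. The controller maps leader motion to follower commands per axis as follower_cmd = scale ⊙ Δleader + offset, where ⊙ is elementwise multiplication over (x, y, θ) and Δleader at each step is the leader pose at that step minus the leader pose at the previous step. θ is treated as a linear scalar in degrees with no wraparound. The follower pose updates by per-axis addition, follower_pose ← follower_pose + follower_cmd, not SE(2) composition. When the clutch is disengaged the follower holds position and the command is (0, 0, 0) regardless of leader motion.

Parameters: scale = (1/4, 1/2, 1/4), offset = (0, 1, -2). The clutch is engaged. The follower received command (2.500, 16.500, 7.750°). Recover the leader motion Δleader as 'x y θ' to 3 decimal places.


10.000 31.000 39.000

axis x: (2.500 − 0) / (1/4) = 10.000
axis y: (16.500 − 1) / (1/2) = 31.000
axis θ: (7.750 − -2) / (1/4) = 39.000


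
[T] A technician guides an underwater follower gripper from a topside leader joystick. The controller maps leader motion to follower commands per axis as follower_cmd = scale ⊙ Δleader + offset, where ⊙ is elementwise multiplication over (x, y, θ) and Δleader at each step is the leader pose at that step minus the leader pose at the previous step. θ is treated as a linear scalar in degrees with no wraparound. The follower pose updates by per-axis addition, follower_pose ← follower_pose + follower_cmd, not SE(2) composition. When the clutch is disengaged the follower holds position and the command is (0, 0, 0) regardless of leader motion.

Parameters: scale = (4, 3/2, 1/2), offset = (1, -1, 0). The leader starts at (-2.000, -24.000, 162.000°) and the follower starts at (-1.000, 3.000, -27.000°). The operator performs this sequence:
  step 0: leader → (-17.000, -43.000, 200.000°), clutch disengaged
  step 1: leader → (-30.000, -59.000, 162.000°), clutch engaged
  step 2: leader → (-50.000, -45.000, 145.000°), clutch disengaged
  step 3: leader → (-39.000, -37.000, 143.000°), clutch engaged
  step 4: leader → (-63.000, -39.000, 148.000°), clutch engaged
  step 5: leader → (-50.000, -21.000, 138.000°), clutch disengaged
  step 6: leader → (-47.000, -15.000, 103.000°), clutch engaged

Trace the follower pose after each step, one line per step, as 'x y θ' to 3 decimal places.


step 0: Δleader=(-15.000, -19.000, 38.000°), disengaged; cmd=(0,0,0) → follower holds at (-1.000, 3.000, -27.000°)
step 1: Δleader=(-13.000, -16.000, -38.000°), engaged; cmd=(-51.000, -25.000, -19.000°) → follower=(-52.000, -22.000, -46.000°)
step 2: Δleader=(-20.000, 14.000, -17.000°), disengaged; cmd=(0,0,0) → follower holds at (-52.000, -22.000, -46.000°)
step 3: Δleader=(11.000, 8.000, -2.000°), engaged; cmd=(45.000, 11.000, -1.000°) → follower=(-7.000, -11.000, -47.000°)
step 4: Δleader=(-24.000, -2.000, 5.000°), engaged; cmd=(-95.000, -4.000, 2.500°) → follower=(-102.000, -15.000, -44.500°)
step 5: Δleader=(13.000, 18.000, -10.000°), disengaged; cmd=(0,0,0) → follower holds at (-102.000, -15.000, -44.500°)
step 6: Δleader=(3.000, 6.000, -35.000°), engaged; cmd=(13.000, 8.000, -17.500°) → follower=(-89.000, -7.000, -62.000°)

-1.000 3.000 -27.000
-52.000 -22.000 -46.000
-52.000 -22.000 -46.000
-7.000 -11.000 -47.000
-102.000 -15.000 -44.500
-102.000 -15.000 -44.500
-89.000 -7.000 -62.000


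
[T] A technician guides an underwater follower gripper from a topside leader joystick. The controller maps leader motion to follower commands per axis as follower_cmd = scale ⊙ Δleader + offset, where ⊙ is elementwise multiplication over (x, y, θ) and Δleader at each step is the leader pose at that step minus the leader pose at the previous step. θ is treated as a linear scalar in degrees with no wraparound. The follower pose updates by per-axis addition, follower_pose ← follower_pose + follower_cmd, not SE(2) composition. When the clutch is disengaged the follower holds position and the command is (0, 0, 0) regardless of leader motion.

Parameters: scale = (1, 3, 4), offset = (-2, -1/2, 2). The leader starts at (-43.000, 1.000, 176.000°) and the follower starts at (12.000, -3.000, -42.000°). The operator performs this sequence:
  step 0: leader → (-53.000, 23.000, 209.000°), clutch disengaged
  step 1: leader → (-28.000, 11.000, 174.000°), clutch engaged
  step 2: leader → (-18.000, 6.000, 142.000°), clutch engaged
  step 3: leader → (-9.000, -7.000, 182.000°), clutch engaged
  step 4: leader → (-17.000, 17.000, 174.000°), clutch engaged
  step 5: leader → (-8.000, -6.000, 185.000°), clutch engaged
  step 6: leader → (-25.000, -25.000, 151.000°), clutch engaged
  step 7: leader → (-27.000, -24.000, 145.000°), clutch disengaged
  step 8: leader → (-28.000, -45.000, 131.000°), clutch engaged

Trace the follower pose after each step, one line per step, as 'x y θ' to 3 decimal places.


12.000 -3.000 -42.000
35.000 -39.500 -180.000
43.000 -55.000 -306.000
50.000 -94.500 -144.000
40.000 -23.000 -174.000
47.000 -92.500 -128.000
28.000 -150.000 -262.000
28.000 -150.000 -262.000
25.000 -213.500 -316.000

step 0: Δleader=(-10.000, 22.000, 33.000°), disengaged; cmd=(0,0,0) → follower holds at (12.000, -3.000, -42.000°)
step 1: Δleader=(25.000, -12.000, -35.000°), engaged; cmd=(23.000, -36.500, -138.000°) → follower=(35.000, -39.500, -180.000°)
step 2: Δleader=(10.000, -5.000, -32.000°), engaged; cmd=(8.000, -15.500, -126.000°) → follower=(43.000, -55.000, -306.000°)
step 3: Δleader=(9.000, -13.000, 40.000°), engaged; cmd=(7.000, -39.500, 162.000°) → follower=(50.000, -94.500, -144.000°)
step 4: Δleader=(-8.000, 24.000, -8.000°), engaged; cmd=(-10.000, 71.500, -30.000°) → follower=(40.000, -23.000, -174.000°)
step 5: Δleader=(9.000, -23.000, 11.000°), engaged; cmd=(7.000, -69.500, 46.000°) → follower=(47.000, -92.500, -128.000°)
step 6: Δleader=(-17.000, -19.000, -34.000°), engaged; cmd=(-19.000, -57.500, -134.000°) → follower=(28.000, -150.000, -262.000°)
step 7: Δleader=(-2.000, 1.000, -6.000°), disengaged; cmd=(0,0,0) → follower holds at (28.000, -150.000, -262.000°)
step 8: Δleader=(-1.000, -21.000, -14.000°), engaged; cmd=(-3.000, -63.500, -54.000°) → follower=(25.000, -213.500, -316.000°)


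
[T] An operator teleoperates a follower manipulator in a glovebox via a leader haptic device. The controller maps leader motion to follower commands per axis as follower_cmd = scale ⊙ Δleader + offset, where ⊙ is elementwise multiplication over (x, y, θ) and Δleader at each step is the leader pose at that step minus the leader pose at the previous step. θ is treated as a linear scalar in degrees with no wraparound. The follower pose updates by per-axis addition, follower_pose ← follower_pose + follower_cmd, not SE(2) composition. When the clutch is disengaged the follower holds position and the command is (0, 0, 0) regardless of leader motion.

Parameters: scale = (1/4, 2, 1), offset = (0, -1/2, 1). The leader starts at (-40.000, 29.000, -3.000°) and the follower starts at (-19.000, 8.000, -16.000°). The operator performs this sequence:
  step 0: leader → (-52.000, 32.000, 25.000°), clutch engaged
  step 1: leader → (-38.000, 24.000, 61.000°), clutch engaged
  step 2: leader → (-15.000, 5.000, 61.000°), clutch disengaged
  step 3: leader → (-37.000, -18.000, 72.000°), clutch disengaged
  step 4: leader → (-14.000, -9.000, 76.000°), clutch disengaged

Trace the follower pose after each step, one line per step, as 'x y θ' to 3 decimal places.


step 0: Δleader=(-12.000, 3.000, 28.000°), engaged; cmd=(-3.000, 5.500, 29.000°) → follower=(-22.000, 13.500, 13.000°)
step 1: Δleader=(14.000, -8.000, 36.000°), engaged; cmd=(3.500, -16.500, 37.000°) → follower=(-18.500, -3.000, 50.000°)
step 2: Δleader=(23.000, -19.000, 0.000°), disengaged; cmd=(0,0,0) → follower holds at (-18.500, -3.000, 50.000°)
step 3: Δleader=(-22.000, -23.000, 11.000°), disengaged; cmd=(0,0,0) → follower holds at (-18.500, -3.000, 50.000°)
step 4: Δleader=(23.000, 9.000, 4.000°), disengaged; cmd=(0,0,0) → follower holds at (-18.500, -3.000, 50.000°)

-22.000 13.500 13.000
-18.500 -3.000 50.000
-18.500 -3.000 50.000
-18.500 -3.000 50.000
-18.500 -3.000 50.000


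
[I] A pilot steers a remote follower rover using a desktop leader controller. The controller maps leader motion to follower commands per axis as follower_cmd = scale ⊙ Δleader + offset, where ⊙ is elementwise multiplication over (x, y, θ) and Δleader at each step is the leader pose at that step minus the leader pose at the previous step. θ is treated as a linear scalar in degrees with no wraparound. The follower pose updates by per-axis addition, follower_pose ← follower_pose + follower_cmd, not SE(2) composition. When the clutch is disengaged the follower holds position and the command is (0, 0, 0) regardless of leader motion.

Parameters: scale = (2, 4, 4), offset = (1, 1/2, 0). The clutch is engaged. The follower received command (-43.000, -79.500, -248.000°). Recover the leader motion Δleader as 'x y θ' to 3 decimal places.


axis x: (-43.000 − 1) / (2) = -22.000
axis y: (-79.500 − 1/2) / (4) = -20.000
axis θ: (-248.000 − 0) / (4) = -62.000

-22.000 -20.000 -62.000


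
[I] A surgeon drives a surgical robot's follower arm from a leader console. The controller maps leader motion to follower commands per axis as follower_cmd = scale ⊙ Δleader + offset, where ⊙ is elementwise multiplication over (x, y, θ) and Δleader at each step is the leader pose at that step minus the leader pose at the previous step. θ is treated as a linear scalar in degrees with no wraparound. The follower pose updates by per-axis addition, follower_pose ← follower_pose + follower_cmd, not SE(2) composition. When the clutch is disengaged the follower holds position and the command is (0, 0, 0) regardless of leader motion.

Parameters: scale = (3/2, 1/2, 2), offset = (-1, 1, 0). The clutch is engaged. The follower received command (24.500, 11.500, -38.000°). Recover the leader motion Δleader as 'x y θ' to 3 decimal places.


17.000 21.000 -19.000

axis x: (24.500 − -1) / (3/2) = 17.000
axis y: (11.500 − 1) / (1/2) = 21.000
axis θ: (-38.000 − 0) / (2) = -19.000


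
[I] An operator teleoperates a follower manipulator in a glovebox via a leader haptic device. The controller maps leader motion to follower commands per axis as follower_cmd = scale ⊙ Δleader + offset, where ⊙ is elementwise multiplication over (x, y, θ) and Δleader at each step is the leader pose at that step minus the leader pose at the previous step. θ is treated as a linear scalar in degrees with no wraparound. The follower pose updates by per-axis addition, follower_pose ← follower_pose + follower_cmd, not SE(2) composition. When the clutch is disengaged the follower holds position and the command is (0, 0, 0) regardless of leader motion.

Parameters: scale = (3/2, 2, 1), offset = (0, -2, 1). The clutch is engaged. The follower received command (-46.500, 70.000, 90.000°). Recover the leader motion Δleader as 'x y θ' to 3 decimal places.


axis x: (-46.500 − 0) / (3/2) = -31.000
axis y: (70.000 − -2) / (2) = 36.000
axis θ: (90.000 − 1) / (1) = 89.000

-31.000 36.000 89.000


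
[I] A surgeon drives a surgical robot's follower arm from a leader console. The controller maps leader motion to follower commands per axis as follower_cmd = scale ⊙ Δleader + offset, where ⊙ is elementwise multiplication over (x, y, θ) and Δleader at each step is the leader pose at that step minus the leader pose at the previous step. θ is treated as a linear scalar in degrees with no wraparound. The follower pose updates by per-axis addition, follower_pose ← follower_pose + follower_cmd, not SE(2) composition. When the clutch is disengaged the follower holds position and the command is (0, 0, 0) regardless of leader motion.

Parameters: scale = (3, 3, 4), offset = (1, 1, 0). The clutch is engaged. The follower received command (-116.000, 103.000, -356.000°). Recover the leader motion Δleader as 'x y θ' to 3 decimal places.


axis x: (-116.000 − 1) / (3) = -39.000
axis y: (103.000 − 1) / (3) = 34.000
axis θ: (-356.000 − 0) / (4) = -89.000

-39.000 34.000 -89.000


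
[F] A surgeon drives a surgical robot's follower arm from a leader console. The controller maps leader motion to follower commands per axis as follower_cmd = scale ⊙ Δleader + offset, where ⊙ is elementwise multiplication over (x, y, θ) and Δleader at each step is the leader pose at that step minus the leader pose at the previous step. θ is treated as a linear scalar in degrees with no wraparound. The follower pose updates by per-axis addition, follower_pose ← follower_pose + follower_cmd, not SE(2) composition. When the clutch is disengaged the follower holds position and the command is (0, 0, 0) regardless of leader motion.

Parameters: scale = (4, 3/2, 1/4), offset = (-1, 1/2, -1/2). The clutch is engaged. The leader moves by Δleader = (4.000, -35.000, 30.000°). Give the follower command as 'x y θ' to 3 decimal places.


axis x: 4·4.000 + -1 = 15.000
axis y: 3/2·-35.000 + 1/2 = -52.000
axis θ: 1/4·30.000 + -1/2 = 7.000

15.000 -52.000 7.000


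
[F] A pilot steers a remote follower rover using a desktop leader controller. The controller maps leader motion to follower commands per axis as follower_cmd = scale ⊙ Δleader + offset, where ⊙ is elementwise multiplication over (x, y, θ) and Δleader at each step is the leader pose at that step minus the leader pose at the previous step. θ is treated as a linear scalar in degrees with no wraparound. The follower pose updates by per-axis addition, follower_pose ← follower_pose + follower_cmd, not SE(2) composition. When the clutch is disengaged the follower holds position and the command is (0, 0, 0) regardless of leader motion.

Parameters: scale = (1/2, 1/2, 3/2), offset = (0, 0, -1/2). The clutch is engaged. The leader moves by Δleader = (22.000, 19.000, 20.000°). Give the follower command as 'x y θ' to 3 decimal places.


axis x: 1/2·22.000 + 0 = 11.000
axis y: 1/2·19.000 + 0 = 9.500
axis θ: 3/2·20.000 + -1/2 = 29.500

11.000 9.500 29.500


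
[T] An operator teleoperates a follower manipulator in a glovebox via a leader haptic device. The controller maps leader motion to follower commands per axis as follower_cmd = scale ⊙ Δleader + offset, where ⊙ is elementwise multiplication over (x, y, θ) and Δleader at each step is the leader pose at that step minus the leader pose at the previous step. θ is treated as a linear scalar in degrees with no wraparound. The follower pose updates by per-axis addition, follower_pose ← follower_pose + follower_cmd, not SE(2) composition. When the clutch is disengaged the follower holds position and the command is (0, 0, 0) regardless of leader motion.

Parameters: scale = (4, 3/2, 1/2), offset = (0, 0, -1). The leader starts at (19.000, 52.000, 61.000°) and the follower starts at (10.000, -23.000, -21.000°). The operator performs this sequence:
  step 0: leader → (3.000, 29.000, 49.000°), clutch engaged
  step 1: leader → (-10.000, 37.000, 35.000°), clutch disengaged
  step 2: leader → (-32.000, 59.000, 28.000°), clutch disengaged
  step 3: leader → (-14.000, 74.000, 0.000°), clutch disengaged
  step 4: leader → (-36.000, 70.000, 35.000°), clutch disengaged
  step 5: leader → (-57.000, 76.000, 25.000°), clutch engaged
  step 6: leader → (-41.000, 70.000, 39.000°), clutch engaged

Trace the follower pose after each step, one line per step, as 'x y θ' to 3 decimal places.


-54.000 -57.500 -28.000
-54.000 -57.500 -28.000
-54.000 -57.500 -28.000
-54.000 -57.500 -28.000
-54.000 -57.500 -28.000
-138.000 -48.500 -34.000
-74.000 -57.500 -28.000

step 0: Δleader=(-16.000, -23.000, -12.000°), engaged; cmd=(-64.000, -34.500, -7.000°) → follower=(-54.000, -57.500, -28.000°)
step 1: Δleader=(-13.000, 8.000, -14.000°), disengaged; cmd=(0,0,0) → follower holds at (-54.000, -57.500, -28.000°)
step 2: Δleader=(-22.000, 22.000, -7.000°), disengaged; cmd=(0,0,0) → follower holds at (-54.000, -57.500, -28.000°)
step 3: Δleader=(18.000, 15.000, -28.000°), disengaged; cmd=(0,0,0) → follower holds at (-54.000, -57.500, -28.000°)
step 4: Δleader=(-22.000, -4.000, 35.000°), disengaged; cmd=(0,0,0) → follower holds at (-54.000, -57.500, -28.000°)
step 5: Δleader=(-21.000, 6.000, -10.000°), engaged; cmd=(-84.000, 9.000, -6.000°) → follower=(-138.000, -48.500, -34.000°)
step 6: Δleader=(16.000, -6.000, 14.000°), engaged; cmd=(64.000, -9.000, 6.000°) → follower=(-74.000, -57.500, -28.000°)


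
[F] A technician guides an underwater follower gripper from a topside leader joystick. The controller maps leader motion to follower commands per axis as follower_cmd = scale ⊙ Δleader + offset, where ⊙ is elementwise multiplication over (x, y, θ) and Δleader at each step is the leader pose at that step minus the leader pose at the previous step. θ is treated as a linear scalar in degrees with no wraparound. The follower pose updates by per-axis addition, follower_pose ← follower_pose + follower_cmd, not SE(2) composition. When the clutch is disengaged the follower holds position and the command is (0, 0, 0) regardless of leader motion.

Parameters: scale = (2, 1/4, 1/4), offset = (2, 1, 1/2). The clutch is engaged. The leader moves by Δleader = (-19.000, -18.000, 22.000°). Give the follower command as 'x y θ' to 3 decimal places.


-36.000 -3.500 6.000

axis x: 2·-19.000 + 2 = -36.000
axis y: 1/4·-18.000 + 1 = -3.500
axis θ: 1/4·22.000 + 1/2 = 6.000


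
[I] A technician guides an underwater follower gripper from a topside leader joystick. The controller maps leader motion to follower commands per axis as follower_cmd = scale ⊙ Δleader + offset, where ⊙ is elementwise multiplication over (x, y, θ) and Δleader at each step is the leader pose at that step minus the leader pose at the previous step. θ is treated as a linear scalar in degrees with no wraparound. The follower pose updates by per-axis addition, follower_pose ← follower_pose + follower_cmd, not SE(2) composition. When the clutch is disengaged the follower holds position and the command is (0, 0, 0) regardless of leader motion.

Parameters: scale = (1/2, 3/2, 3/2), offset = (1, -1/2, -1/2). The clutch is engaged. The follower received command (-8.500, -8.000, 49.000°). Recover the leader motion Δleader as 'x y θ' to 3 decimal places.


axis x: (-8.500 − 1) / (1/2) = -19.000
axis y: (-8.000 − -1/2) / (3/2) = -5.000
axis θ: (49.000 − -1/2) / (3/2) = 33.000

-19.000 -5.000 33.000


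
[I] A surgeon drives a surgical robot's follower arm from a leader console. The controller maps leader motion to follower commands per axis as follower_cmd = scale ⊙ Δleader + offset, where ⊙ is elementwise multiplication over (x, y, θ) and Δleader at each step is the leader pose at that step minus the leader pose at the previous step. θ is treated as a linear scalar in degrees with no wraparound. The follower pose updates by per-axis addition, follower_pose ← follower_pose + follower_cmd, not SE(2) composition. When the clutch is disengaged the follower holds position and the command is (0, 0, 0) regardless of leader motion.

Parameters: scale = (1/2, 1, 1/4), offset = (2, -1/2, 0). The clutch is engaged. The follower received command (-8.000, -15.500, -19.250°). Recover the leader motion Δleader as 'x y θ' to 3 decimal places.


axis x: (-8.000 − 2) / (1/2) = -20.000
axis y: (-15.500 − -1/2) / (1) = -15.000
axis θ: (-19.250 − 0) / (1/4) = -77.000

-20.000 -15.000 -77.000


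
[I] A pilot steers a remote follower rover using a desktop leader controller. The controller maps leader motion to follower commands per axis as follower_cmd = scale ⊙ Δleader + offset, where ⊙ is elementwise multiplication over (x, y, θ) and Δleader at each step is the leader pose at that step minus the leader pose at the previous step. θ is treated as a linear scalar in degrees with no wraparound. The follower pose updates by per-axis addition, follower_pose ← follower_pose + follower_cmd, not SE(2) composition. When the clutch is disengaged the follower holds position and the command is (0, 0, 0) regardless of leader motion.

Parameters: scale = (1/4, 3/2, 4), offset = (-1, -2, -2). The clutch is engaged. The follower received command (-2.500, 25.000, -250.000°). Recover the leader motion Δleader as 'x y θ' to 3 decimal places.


axis x: (-2.500 − -1) / (1/4) = -6.000
axis y: (25.000 − -2) / (3/2) = 18.000
axis θ: (-250.000 − -2) / (4) = -62.000

-6.000 18.000 -62.000


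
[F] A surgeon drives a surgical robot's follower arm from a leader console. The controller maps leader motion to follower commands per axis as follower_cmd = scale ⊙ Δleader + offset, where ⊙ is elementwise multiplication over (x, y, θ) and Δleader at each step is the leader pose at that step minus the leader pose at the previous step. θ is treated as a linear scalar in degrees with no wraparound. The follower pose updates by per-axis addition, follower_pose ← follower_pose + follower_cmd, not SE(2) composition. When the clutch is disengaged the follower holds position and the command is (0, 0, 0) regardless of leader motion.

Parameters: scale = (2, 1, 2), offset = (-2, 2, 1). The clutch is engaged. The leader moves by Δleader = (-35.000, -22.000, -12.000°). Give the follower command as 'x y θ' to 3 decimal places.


axis x: 2·-35.000 + -2 = -72.000
axis y: 1·-22.000 + 2 = -20.000
axis θ: 2·-12.000 + 1 = -23.000

-72.000 -20.000 -23.000


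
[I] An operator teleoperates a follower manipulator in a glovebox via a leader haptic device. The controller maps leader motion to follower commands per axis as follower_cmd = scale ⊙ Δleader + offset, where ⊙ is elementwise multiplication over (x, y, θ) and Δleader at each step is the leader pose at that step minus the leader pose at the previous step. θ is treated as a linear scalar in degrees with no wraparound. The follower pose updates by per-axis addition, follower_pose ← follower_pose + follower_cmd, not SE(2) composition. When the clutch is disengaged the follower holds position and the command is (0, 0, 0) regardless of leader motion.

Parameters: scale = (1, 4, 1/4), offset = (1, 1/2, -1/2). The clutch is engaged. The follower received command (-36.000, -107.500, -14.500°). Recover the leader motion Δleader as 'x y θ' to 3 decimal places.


-37.000 -27.000 -56.000

axis x: (-36.000 − 1) / (1) = -37.000
axis y: (-107.500 − 1/2) / (4) = -27.000
axis θ: (-14.500 − -1/2) / (1/4) = -56.000


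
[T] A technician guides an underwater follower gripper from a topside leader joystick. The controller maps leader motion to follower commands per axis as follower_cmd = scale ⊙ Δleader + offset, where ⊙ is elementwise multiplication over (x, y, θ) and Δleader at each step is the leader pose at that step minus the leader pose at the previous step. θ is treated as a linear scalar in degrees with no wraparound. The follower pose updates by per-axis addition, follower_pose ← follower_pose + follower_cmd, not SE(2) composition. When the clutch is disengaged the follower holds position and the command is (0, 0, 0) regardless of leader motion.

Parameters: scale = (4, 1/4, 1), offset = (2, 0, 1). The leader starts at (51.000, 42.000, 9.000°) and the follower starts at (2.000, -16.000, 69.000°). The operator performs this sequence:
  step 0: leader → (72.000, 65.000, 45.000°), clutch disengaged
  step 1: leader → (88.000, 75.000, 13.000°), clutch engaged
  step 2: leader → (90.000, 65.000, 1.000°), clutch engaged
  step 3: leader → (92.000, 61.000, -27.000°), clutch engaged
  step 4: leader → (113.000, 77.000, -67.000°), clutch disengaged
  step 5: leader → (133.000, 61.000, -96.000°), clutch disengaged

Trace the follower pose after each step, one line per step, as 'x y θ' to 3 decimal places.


2.000 -16.000 69.000
68.000 -13.500 38.000
78.000 -16.000 27.000
88.000 -17.000 0.000
88.000 -17.000 0.000
88.000 -17.000 0.000

step 0: Δleader=(21.000, 23.000, 36.000°), disengaged; cmd=(0,0,0) → follower holds at (2.000, -16.000, 69.000°)
step 1: Δleader=(16.000, 10.000, -32.000°), engaged; cmd=(66.000, 2.500, -31.000°) → follower=(68.000, -13.500, 38.000°)
step 2: Δleader=(2.000, -10.000, -12.000°), engaged; cmd=(10.000, -2.500, -11.000°) → follower=(78.000, -16.000, 27.000°)
step 3: Δleader=(2.000, -4.000, -28.000°), engaged; cmd=(10.000, -1.000, -27.000°) → follower=(88.000, -17.000, 0.000°)
step 4: Δleader=(21.000, 16.000, -40.000°), disengaged; cmd=(0,0,0) → follower holds at (88.000, -17.000, 0.000°)
step 5: Δleader=(20.000, -16.000, -29.000°), disengaged; cmd=(0,0,0) → follower holds at (88.000, -17.000, 0.000°)


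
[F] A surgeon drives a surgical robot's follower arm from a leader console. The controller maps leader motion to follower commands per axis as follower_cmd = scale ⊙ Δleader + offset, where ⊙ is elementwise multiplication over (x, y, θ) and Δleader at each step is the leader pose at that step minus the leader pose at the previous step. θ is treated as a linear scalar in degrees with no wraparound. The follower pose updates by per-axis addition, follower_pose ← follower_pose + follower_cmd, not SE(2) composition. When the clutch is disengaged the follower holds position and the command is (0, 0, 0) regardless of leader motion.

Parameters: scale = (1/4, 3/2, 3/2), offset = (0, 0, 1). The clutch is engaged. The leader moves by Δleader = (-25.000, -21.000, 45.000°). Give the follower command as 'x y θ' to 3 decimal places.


axis x: 1/4·-25.000 + 0 = -6.250
axis y: 3/2·-21.000 + 0 = -31.500
axis θ: 3/2·45.000 + 1 = 68.500

-6.250 -31.500 68.500


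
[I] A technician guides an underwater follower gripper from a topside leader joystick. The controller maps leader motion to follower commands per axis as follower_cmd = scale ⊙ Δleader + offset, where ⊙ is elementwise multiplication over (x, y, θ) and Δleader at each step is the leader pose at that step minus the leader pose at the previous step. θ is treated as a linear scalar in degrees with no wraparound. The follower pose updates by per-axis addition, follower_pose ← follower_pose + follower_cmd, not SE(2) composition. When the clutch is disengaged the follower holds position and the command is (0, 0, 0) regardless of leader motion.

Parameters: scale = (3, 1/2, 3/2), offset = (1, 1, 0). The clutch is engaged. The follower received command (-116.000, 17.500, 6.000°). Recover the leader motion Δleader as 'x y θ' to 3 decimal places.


axis x: (-116.000 − 1) / (3) = -39.000
axis y: (17.500 − 1) / (1/2) = 33.000
axis θ: (6.000 − 0) / (3/2) = 4.000

-39.000 33.000 4.000


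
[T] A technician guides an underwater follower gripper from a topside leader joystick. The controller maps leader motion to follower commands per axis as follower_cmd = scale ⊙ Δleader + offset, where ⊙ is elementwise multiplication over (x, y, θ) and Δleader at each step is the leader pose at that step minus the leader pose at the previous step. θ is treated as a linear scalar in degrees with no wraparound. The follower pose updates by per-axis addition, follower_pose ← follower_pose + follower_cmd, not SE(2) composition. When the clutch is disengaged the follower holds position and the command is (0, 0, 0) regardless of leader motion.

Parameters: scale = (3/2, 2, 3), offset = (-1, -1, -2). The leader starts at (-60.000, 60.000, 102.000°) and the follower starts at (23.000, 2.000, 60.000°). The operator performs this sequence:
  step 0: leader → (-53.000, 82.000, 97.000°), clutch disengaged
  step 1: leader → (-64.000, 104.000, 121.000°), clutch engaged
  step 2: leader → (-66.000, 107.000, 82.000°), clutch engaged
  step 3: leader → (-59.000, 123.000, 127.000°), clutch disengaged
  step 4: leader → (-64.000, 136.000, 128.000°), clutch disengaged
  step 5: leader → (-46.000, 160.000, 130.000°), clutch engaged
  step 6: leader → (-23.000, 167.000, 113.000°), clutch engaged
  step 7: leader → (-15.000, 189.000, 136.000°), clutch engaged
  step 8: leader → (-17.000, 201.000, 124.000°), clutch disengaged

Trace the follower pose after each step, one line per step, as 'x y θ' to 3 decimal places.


step 0: Δleader=(7.000, 22.000, -5.000°), disengaged; cmd=(0,0,0) → follower holds at (23.000, 2.000, 60.000°)
step 1: Δleader=(-11.000, 22.000, 24.000°), engaged; cmd=(-17.500, 43.000, 70.000°) → follower=(5.500, 45.000, 130.000°)
step 2: Δleader=(-2.000, 3.000, -39.000°), engaged; cmd=(-4.000, 5.000, -119.000°) → follower=(1.500, 50.000, 11.000°)
step 3: Δleader=(7.000, 16.000, 45.000°), disengaged; cmd=(0,0,0) → follower holds at (1.500, 50.000, 11.000°)
step 4: Δleader=(-5.000, 13.000, 1.000°), disengaged; cmd=(0,0,0) → follower holds at (1.500, 50.000, 11.000°)
step 5: Δleader=(18.000, 24.000, 2.000°), engaged; cmd=(26.000, 47.000, 4.000°) → follower=(27.500, 97.000, 15.000°)
step 6: Δleader=(23.000, 7.000, -17.000°), engaged; cmd=(33.500, 13.000, -53.000°) → follower=(61.000, 110.000, -38.000°)
step 7: Δleader=(8.000, 22.000, 23.000°), engaged; cmd=(11.000, 43.000, 67.000°) → follower=(72.000, 153.000, 29.000°)
step 8: Δleader=(-2.000, 12.000, -12.000°), disengaged; cmd=(0,0,0) → follower holds at (72.000, 153.000, 29.000°)

23.000 2.000 60.000
5.500 45.000 130.000
1.500 50.000 11.000
1.500 50.000 11.000
1.500 50.000 11.000
27.500 97.000 15.000
61.000 110.000 -38.000
72.000 153.000 29.000
72.000 153.000 29.000
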